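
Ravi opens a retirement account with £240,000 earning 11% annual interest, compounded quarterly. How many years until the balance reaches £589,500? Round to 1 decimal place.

8.3 years

We need (1 + 0.0275)^(4t) = 2.4562, so 4t = ln 2.4562 / ln 1.0275 ≈ 33.1250.
t ≈ 33.1250/4 = 8.2812 years.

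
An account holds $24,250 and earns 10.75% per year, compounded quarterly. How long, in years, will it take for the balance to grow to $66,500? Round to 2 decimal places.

(1 + 0.026875)^(4t) = 66,500/24,250 = 2.7423.
4t·ln(1 + 0.026875) = ln(2.7423); 4t = 1.0088/0.0265202 ≈ 38.0384.
t ≈ 9.5096 years.

9.51 years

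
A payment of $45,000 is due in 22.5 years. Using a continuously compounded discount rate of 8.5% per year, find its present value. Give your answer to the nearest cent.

$6,646.98

P = A·e^(−rt) = 45,000·e^(−1.9125).
e^(−1.9125) ≈ 0.14771064799, so P ≈ 6,646.9792.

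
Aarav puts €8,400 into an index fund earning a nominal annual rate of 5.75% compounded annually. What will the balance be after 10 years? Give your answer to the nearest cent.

Annual rate = 5.75% = 0.0575; years = 10.
A = 8,400·(1 + 0.0575)^10 ≈ 8,400·1.7490561846 ≈ 14,692.0720.

€14,692.07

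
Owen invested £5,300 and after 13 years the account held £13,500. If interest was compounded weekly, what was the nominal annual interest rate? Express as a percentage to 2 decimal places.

7.20%

The 676-period growth factor is 13,500/5,300 = 2.54717.
r/52 = 2.54717^(1/676) − 1 ≈ 0.00138407, so r ≈ 52·0.00138407 = 7.19715%.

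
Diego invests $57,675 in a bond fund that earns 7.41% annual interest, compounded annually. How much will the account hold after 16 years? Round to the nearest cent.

$181,010.21

Growth factor = (1 + 0.0741)^16 ≈ 3.13845181553.
A ≈ 57,675 × 3.13845181553 ≈ 181,010.2085.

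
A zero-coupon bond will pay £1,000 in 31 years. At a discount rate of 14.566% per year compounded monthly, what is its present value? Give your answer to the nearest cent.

£11.24

Periodic rate = 14.566%/12 = 0.0121383; 372 periods.
P = 1,000/(1 + 0.14566/12)^372 ≈ 1,000/88.9678162 ≈ 11.2400.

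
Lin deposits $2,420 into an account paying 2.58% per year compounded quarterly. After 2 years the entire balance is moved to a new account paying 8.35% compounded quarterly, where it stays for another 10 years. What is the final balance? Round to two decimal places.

Phase 1: 2,420·(1 + 0.00645)^8 ≈ 2,547.7276.
Phase 2: 2,547.7276·(1 + 0.020875)^40 ≈ 5,821.7794.

$5,821.78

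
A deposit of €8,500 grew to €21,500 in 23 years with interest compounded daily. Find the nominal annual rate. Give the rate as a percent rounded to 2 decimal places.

The 8395-period growth factor is 21,500/8,500 = 2.52941.
r/365 = 2.52941^(1/8395) − 1 ≈ 0.000110547, so r ≈ 365·0.000110547 = 4.03495%.

4.03%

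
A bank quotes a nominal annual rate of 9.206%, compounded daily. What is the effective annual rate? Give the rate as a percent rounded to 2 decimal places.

One year is 365 periods at 0.000252219 each: (1 + 0.000252219)^365 ≈ 1.096418.
EAR = 1.096418 − 1 ≈ 9.64179%.

9.64%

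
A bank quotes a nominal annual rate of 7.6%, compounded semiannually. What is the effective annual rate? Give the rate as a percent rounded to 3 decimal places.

7.744%

One year is 2 periods at 0.038 each: (1 + 0.038)^2 ≈ 1.077444.
EAR = 1.077444 − 1 ≈ 7.74440%.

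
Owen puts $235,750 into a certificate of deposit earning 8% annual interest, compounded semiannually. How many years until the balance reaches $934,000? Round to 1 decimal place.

(1 + 0.04)^(2t) = 934,000/235,750 = 3.9618.
2t·ln(1 + 0.04) = ln(3.9618); 2t = 1.3767/0.0392207 ≈ 35.1015.
t ≈ 17.5507 years.

17.6 years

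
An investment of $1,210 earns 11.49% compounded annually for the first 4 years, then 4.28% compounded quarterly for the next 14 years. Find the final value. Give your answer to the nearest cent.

Phase 1: 1,210·(1 + 0.1149)^4 ≈ 1,869.5153.
Phase 2: 1,869.5153·(1 + 0.0107)^56 ≈ 3,392.9379.

$3,392.94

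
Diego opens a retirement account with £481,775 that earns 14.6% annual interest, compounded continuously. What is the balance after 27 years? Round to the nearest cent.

A = P·e^(rt) = 481,775·e^(0.146·27) = 481,775·e^3.942.
e^3.942 ≈ 51.521541408923, so A ≈ 24,821,790.6123.

£24,821,790.61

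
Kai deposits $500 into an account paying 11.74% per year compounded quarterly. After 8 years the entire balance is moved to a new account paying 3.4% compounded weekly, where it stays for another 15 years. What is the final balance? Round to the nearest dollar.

Phase 1: 500·(1 + 0.02935)^32 ≈ 1,261.7933.
Phase 2: 1,261.7933·(1 + 0.034/52)^780 ≈ 2,100.9031.

$2,101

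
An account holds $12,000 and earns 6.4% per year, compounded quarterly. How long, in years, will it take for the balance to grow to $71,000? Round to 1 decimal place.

28.0 years

We need (1 + 0.016)^(4t) = 5.9167, so 4t = ln 5.9167 / ln 1.016 ≈ 111.9974.
t ≈ 111.9974/4 = 27.9993 years.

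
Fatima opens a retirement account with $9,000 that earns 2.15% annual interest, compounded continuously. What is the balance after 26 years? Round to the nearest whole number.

A = P·e^(rt) = 9,000·e^(0.0215·26) = 9,000·e^0.559.
e^0.559 ≈ 1.7489227028, so A ≈ 15,740.3043.

$15,740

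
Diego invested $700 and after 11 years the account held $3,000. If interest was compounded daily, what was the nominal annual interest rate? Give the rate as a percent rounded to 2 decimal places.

13.23%

The 4015-period growth factor is 3,000/700 = 4.28571.
r/365 = 4.28571^(1/4015) − 1 ≈ 0.000362528, so r ≈ 365·0.000362528 = 13.23228%.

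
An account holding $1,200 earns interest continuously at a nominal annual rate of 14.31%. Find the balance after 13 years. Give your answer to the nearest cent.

$7,710.80

A = P·e^(rt) = 1,200·e^(0.1431·13) = 1,200·e^1.8603.
e^1.8603 ≈ 6.425664182, so A ≈ 7,710.7970.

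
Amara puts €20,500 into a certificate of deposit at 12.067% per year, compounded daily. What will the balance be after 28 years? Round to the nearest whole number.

Periodic rate = 12.067%/365 = 0.000330603; periods = 365·28 = 10220.
A = 20,500·(1 + 0.12067/365)^10220 ≈ 20,500·29.3179984621 ≈ 601,018.9685.

€601,019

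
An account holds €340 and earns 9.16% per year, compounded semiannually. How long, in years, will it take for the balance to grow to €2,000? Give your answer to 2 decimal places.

(1 + 0.0458)^(2t) = 2,000/340 = 5.8824.
2t·ln(1 + 0.0458) = ln(5.8824); 2t = 1.772/0.0447821 ≈ 39.5684.
t ≈ 19.7842 years.

19.78 years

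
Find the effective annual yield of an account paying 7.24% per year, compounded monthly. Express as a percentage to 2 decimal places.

7.49%

EAR = (1 + 7.24%/12)^12 − 1 = (1 + 0.00603333)^12 − 1.
(1 + 0.00603333)^12 ≈ 1.074851, so EAR ≈ 7.48515%.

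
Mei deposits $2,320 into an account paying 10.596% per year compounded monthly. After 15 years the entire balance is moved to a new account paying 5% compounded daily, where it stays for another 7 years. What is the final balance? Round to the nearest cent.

Phase 1: 2,320·(1 + 0.00883)^180 ≈ 11,290.8315.
Phase 2: 11,290.8315·(1 + 0.05/365)^2555 ≈ 16,022.0685.

$16,022.07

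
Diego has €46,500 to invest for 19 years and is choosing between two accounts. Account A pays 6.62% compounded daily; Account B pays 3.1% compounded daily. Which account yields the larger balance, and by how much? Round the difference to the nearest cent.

A: (1 + 0.0662/365)^6935 ≈ 3.5172729185, so 46,500 × 3.5172729185 ≈ 163,553.1907.
B: (1 + 0.031/365)^6935 ≈ 1.8021402549, so 46,500 × 1.8021402549 ≈ 83,799.5219.
Difference ≈ 79,753.6689 in favor of A.

Account A, by €79,753.67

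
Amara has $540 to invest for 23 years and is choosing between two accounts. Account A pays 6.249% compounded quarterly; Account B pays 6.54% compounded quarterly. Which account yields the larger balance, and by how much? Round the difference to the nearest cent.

A: (1 + 0.0156225)^92 ≈ 4.162678343, so 540 × 4.162678343 ≈ 2,247.8463.
B: (1 + 0.01635)^92 ≈ 4.446136772, so 540 × 4.446136772 ≈ 2,400.9139.
Difference ≈ 153.0676 in favor of B.

Account B, by $153.07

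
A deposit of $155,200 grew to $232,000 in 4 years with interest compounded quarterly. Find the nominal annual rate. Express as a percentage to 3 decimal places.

The 16-period growth factor is 232,000/155,200 = 1.49485.
r/4 = 1.49485^(1/16) − 1 ≈ 0.0254448, so r ≈ 4·0.0254448 = 10.17790%.

10.178%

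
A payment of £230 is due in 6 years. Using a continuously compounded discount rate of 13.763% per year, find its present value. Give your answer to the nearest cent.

£100.72

P = A·e^(−rt) = 230·e^(−0.82578).
e^(−0.82578) ≈ 0.437893302, so P ≈ 100.7155.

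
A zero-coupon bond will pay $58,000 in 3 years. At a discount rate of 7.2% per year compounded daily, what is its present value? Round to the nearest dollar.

$46,734

Growth factor = (1 + 0.072/365)^1095 ≈ 1.2410759422.
P = 58,000/1.2410759422 ≈ 46,733.6430.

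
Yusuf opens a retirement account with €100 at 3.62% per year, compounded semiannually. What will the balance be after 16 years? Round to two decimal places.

Periodic rate = 3.62%/2 = 0.0181; periods = 2·16 = 32.
A = 100·(1 + 0.0181)^32 ≈ 100·1.77539094 ≈ 177.5391.

€177.54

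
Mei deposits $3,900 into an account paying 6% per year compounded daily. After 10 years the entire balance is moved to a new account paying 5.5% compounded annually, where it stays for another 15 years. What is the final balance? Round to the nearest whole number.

Phase 1: 3,900·(1 + 0.06/365)^3650 ≈ 7,105.9129.
Phase 2: 7,105.9129·(1 + 0.055)^15 ≈ 15,863.7836.

$15,864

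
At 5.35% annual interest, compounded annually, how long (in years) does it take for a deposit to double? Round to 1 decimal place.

(1 + 0.0535)^t = 2.
t = ln 2 / ln(1 + 0.0535) ≈ 0.69315/0.052118 ≈ 13.2996.

13.3 years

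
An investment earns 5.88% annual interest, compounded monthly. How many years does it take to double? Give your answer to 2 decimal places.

(1 + 0.0049)^(12t) = 2.
12t = ln 2 / ln(1 + 0.0049) ≈ 0.69315/0.00488803 ≈ 141.8049.
t ≈ 11.8171.

11.82 years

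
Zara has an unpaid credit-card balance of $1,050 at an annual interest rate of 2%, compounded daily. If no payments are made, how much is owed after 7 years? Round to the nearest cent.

Periodic rate = 2%/365 = 0.0000547945; periods = 365·7 = 2555.
A = 1,050·(1 + 0.02/365)^2555 ≈ 1,050·1.150269387 ≈ 1,207.7829.

$1,207.78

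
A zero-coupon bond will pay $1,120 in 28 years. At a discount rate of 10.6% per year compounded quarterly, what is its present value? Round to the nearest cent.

Periodic rate = 10.6%/4 = 0.0265; 112 periods.
P = 1,120/(1 + 0.0265)^112 ≈ 1,120/18.71555951 ≈ 59.8433.

$59.84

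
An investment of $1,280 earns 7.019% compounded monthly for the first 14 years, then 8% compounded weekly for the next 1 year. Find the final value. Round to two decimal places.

Phase 1: 1,280·(1 + 0.07019/12)^168 ≈ 3,409.8127.
Phase 2: 3,409.8127·(1 + 0.08/52)^52 ≈ 3,693.5789.

$3,693.58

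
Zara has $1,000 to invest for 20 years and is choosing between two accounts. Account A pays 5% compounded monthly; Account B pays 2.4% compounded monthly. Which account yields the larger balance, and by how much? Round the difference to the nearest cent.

Account A growth factor: (1 + 0.05/12)^240 ≈ 2.712640285; balance ≈ 2,712.6403.
Account B growth factor: (1 + 0.002)^240 ≈ 1.615299905; balance ≈ 1,615.2999.
Account A is larger by 1,097.3404.

Account A, by $1,097.34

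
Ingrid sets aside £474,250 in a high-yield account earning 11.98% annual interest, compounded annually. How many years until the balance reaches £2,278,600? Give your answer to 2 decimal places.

13.87 years

We need (1 + 0.1198)^t = 4.8046, so t = ln 4.8046 / ln 1.1198 ≈ 13.8717.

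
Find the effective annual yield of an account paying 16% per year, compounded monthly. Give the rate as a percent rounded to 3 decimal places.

17.227%

One year is 12 periods at 0.0133333 each: (1 + 0.0133333)^12 ≈ 1.172271.
EAR = 1.172271 − 1 ≈ 17.22708%.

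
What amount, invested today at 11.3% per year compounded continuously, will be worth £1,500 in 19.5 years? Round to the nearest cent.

P = A·e^(−rt) = 1,500·e^(−2.2035).
e^(−2.2035) ≈ 0.1104160252, so P ≈ 165.6240.

£165.62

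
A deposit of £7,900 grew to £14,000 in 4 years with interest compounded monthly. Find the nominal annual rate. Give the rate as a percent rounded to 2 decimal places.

The 48-period growth factor is 14,000/7,900 = 1.77215.
r/12 = 1.77215^(1/48) − 1 ≈ 0.0119921, so r ≈ 12·0.0119921 = 14.39047%.

14.39%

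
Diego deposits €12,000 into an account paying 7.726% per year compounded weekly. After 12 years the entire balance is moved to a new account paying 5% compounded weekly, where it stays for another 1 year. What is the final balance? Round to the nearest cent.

After 12 years at 7.726%: 12,000 × 2.5254820067 ≈ 30,305.7841.
Then 1 years at 5%: 30,305.7841 × 1.0512458419 ≈ 31,858.8295.

€31,858.83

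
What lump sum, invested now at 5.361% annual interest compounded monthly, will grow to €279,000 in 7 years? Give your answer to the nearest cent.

€191,862.23

Periodic rate = 5.361%/12 = 0.0044675; 84 periods.
P = 279,000/(1 + 0.0044675)^84 ≈ 279,000/1.45416845538 ≈ 191,862.2282.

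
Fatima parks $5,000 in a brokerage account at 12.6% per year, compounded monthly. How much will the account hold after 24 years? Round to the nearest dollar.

Periodic rate = 12.6%/12 = 0.0105; periods = 12·24 = 288.
A = 5,000·(1 + 0.0105)^288 ≈ 5,000·20.251609343 ≈ 101,258.0467.

$101,258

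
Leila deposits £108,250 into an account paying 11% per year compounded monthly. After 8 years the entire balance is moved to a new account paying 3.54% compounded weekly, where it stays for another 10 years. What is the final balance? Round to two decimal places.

Phase 1: 108,250·(1 + 0.11/12)^96 ≈ 259,935.7574.
Phase 2: 259,935.7574·(1 + 0.0354/52)^520 ≈ 370,300.2163.

£370,300.22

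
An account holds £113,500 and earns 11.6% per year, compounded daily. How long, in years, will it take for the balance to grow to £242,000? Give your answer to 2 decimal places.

6.53 years

(1 + 0.000317808)^(365t) = 242,000/113,500 = 2.1322.
365t·ln(1 + 0.000317808) = ln(2.1322); 365t = 0.75713/0.000317758 ≈ 2382.7426.
t ≈ 6.5281 years.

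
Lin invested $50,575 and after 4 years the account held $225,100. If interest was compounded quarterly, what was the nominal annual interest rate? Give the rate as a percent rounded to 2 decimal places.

(1 + r/4)^16 = 225,100/50,575 = 4.45082.
1 + r/4 = 4.45082^(1/16) ≈ 1.097811, so r/4 ≈ 0.0978107.
r ≈ 4·0.0978107 = 39.12430%.

39.12%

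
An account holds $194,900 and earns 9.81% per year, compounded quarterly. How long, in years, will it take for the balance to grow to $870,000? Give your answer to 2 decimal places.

15.44 years

(1 + 0.024525)^(4t) = 870,000/194,900 = 4.4638.
4t·ln(1 + 0.024525) = ln(4.4638); 4t = 1.496/0.0242291 ≈ 61.7442.
t ≈ 15.4361 years.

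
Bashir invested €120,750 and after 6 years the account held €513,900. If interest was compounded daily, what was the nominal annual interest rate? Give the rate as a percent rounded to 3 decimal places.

The 2190-period growth factor is 513,900/120,750 = 4.2559.
r/365 = 4.2559^(1/2190) − 1 ≈ 0.000661546, so r ≈ 365·0.000661546 = 24.14642%.

24.146%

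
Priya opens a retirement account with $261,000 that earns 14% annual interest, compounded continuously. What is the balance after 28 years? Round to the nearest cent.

A = P·e^(rt) = 261,000·e^(0.14·28) = 261,000·e^3.92.
e^3.92 ≈ 50.400444778066, so A ≈ 13,154,516.0871.

$13,154,516.09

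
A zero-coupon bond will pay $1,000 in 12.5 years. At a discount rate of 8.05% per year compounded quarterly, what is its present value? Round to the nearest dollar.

Periodic rate = 8.05%/4 = 0.020125; 50 periods.
P = 1,000/(1 + 0.020125)^50 ≈ 1,000/2.70813022 ≈ 369.2585.

$369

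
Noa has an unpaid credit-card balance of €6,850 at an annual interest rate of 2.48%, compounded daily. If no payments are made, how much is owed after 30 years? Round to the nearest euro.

Growth factor = (1 + 0.0248/365)^10950 ≈ 2.1042828611.
A ≈ 6,850 × 2.1042828611 ≈ 14,414.3376.

€14,414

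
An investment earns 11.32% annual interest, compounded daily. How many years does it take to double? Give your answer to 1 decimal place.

(1 + 0.000310137)^(365t) = 2.
365t = ln 2 / ln(1 + 0.000310137) ≈ 0.69315/0.000310089 ≈ 2235.3176.
t ≈ 6.1242.

6.1 years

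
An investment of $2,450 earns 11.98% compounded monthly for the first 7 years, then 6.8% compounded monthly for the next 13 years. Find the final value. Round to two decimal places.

$13,626.75

Phase 1: 2,450·(1 + 0.1198/12)^84 ≈ 5,643.6424.
Phase 2: 5,643.6424·(1 + 0.068/12)^156 ≈ 13,626.7452.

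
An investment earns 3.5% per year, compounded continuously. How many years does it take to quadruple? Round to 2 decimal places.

39.61 years

e^(0.035t) = 4, so 0.035t = ln 4 ≈ 1.3863.
t ≈ 1.3863/0.035 ≈ 39.6084.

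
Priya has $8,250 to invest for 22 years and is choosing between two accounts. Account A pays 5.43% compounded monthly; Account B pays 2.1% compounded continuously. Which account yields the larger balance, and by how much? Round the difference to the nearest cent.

Account A, by $14,075.37

Account A growth factor: (1 + 0.004525)^264 ≈ 3.293350196; balance ≈ 27,170.1391.
Account B growth factor: e^(0.021·22) = e^0.462 ≈ 1.5872453032; balance ≈ 13,094.7738.
Account A is larger by 14,075.3654.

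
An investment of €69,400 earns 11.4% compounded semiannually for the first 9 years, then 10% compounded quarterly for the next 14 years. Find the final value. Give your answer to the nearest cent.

€750,318.59

Phase 1: 69,400·(1 + 0.057)^18 ≈ 188,238.8418.
Phase 2: 188,238.8418·(1 + 0.025)^56 ≈ 750,318.5852.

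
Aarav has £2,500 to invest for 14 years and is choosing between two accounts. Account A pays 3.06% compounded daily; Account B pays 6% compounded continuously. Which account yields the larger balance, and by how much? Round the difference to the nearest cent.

A: (1 + 0.0306/365)^5110 ≈ 1.534772319, so 2,500 × 1.534772319 ≈ 3,836.9308.
B: e^(0.06·14) = e^0.84 ≈ 2.316366977, so 2,500 × 2.316366977 ≈ 5,790.9174.
Difference ≈ 1,953.9866 in favor of B.

Account B, by £1,953.99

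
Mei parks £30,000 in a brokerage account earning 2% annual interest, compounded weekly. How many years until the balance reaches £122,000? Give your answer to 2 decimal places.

We need (1 + 0.000384615)^(52t) = 4.0667, so 52t = ln 4.0667 / ln 1.000385 ≈ 3648.0429.
t ≈ 3648.0429/52 = 70.1547 years.

70.15 years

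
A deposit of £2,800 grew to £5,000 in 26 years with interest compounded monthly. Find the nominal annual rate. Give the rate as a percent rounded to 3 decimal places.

2.232%

(1 + r/12)^312 = 5,000/2,800 = 1.78571.
1 + r/12 = 1.78571^(1/312) ≈ 1.00186, so r/12 ≈ 0.00186012.
r ≈ 12·0.00186012 = 2.23214%.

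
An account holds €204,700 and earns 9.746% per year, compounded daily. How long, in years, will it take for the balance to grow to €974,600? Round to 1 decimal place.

(1 + 0.000267014)^(365t) = 974,600/204,700 = 4.7611.
365t·ln(1 + 0.000267014) = ln(4.7611); 365t = 1.5605/0.000266978 ≈ 5844.9809.
t ≈ 16.0136 years.

16.0 years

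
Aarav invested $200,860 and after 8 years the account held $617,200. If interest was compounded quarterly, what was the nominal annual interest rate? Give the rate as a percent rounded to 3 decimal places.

14.281%

The 32-period growth factor is 617,200/200,860 = 3.07279.
r/4 = 3.07279^(1/32) − 1 ≈ 0.0357034, so r ≈ 4·0.0357034 = 14.28135%.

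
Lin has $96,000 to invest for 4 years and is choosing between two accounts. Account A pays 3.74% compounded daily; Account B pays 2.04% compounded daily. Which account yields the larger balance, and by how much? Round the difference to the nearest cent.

Account A, by $7,328.78

Account A growth factor: (1 + 0.0374/365)^1460 ≈ 1.16136070136; balance ≈ 111,490.6273.
Account B growth factor: (1 + 0.0204/365)^1460 ≈ 1.08501924022; balance ≈ 104,161.8471.
Account A is larger by 7,328.7803.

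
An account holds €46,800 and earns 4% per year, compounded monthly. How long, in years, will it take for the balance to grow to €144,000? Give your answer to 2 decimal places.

(1 + 0.00333333)^(12t) = 144,000/46,800 = 3.0769.
12t·ln(1 + 0.00333333) = ln(3.0769); 12t = 1.1239/0.00332779 ≈ 337.7407.
t ≈ 28.1451 years.

28.15 years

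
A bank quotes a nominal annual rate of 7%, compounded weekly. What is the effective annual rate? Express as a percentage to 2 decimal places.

7.25%

EAR = (1 + 7%/52)^52 − 1 = (1 + 0.00134615)^52 − 1.
(1 + 0.00134615)^52 ≈ 1.072458, so EAR ≈ 7.24577%.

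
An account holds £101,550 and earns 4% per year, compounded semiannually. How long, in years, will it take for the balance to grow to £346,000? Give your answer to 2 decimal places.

30.95 years

(1 + 0.02)^(2t) = 346,000/101,550 = 3.4072.
2t·ln(1 + 0.02) = ln(3.4072); 2t = 1.2259/0.0198026 ≈ 61.9053.
t ≈ 30.9526 years.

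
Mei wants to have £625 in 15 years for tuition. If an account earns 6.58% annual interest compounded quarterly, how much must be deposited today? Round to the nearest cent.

£234.81

Periodic rate = 6.58%/4 = 0.01645; 60 periods.
P = 625/(1 + 0.01645)^60 ≈ 625/2.66171292 ≈ 234.8112.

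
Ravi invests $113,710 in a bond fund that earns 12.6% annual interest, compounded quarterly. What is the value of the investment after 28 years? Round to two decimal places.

$3,667,352.69

Periodic rate = 12.6%/4 = 0.0315; periods = 4·28 = 112.
A = 113,710·(1 + 0.0315)^112 ≈ 113,710·32.2518045033 ≈ 3,667,352.6901.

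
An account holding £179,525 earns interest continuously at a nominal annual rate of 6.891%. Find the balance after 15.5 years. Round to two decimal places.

£522,392.63

A = P·e^(rt) = 179,525·e^(0.06891·15.5) = 179,525·e^1.068105.
e^1.068105 ≈ 2.90986008712, so A ≈ 522,392.6321.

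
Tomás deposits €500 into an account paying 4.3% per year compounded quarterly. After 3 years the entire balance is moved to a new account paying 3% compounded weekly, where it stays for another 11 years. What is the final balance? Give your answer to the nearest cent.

Phase 1: 500·(1 + 0.01075)^12 ≈ 568.4536.
Phase 2: 568.4536·(1 + 0.03/52)^572 ≈ 790.6256.

€790.63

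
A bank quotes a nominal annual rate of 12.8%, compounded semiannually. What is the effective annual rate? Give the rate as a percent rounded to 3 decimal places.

13.210%

One year is 2 periods at 0.064 each: (1 + 0.064)^2 ≈ 1.132096.
EAR = 1.132096 − 1 ≈ 13.20960%.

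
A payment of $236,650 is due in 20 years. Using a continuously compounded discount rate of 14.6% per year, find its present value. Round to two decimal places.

P = A·e^(−rt) = 236,650·e^(−2.92).
e^(−2.92) ≈ 0.0539336873004, so P ≈ 12,763.4071.

$12,763.41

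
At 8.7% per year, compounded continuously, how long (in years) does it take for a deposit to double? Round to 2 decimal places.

7.97 years

e^(0.087t) = 2, so 0.087t = ln 2 ≈ 0.69315.
t ≈ 0.69315/0.087 ≈ 7.9672.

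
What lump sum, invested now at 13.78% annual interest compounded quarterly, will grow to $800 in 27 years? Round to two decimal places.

$20.63

Periodic rate = 13.78%/4 = 0.03445; 108 periods.
P = 800/(1 + 0.03445)^108 ≈ 800/38.7816628 ≈ 20.6283.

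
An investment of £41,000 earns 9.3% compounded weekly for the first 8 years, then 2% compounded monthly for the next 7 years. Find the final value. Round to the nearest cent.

Phase 1: 41,000·(1 + 0.093/52)^416 ≈ 86,220.4640.
Phase 2: 86,220.4640·(1 + 0.02/12)^84 ≈ 99,165.5835.

£99,165.58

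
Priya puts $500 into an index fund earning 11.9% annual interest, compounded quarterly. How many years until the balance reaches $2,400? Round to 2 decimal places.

(1 + 0.02975)^(4t) = 2,400/500 = 4.8.
4t·ln(1 + 0.02975) = ln(4.8); 4t = 1.5686/0.0293161 ≈ 53.5071.
t ≈ 13.3768 years.

13.38 years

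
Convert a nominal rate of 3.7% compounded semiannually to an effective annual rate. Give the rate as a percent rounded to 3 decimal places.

3.734%

One year is 2 periods at 0.0185 each: (1 + 0.0185)^2 ≈ 1.037342.
EAR = 1.037342 − 1 ≈ 3.73423%.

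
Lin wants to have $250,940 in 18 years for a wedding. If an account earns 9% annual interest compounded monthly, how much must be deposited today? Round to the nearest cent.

$49,961.80

Periodic rate = 9%/12 = 0.0075; 216 periods.
P = 250,940/(1 + 0.0075)^216 ≈ 250,940/5.02263755536 ≈ 49,961.7974.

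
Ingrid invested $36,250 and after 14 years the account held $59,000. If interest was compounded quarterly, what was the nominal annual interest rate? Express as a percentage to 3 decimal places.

3.494%

(1 + r/4)^56 = 59,000/36,250 = 1.62759.
1 + r/4 = 1.62759^(1/56) ≈ 1.008736, so r/4 ≈ 0.00873612.
r ≈ 4·0.00873612 = 3.49445%.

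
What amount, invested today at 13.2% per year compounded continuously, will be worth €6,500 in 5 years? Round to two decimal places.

€3,359.53

P = A·e^(−rt) = 6,500·e^(−0.66).
e^(−0.66) ≈ 0.5168513345, so P ≈ 3,359.5337.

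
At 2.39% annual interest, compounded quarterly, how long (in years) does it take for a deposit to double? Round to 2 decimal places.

(1 + 0.005975)^(4t) = 2.
4t = ln 2 / ln(1 + 0.005975) ≈ 0.69315/0.00595722 ≈ 116.3541.
t ≈ 29.0885.

29.09 years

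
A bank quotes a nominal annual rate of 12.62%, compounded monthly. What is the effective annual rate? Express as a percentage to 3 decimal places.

13.376%

EAR = (1 + 12.62%/12)^12 − 1 = (1 + 0.0105167)^12 − 1.
(1 + 0.0105167)^12 ≈ 1.133762, so EAR ≈ 13.37617%.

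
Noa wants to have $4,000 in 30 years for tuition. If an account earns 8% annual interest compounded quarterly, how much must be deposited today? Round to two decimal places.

$371.57

Growth factor = (1 + 0.02)^120 ≈ 10.76516303.
P = 4,000/10.76516303 ≈ 371.5689.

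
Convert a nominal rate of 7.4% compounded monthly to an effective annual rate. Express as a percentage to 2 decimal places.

7.66%

One year is 12 periods at 0.00616667 each: (1 + 0.00616667)^12 ≈ 1.076562.
EAR = 1.076562 − 1 ≈ 7.65621%.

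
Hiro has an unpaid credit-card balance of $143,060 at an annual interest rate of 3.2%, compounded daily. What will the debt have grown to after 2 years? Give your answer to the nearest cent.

$152,514.75

Growth factor = (1 + 0.032/365)^730 ≈ 1.06608940804.
A ≈ 143,060 × 1.06608940804 ≈ 152,514.7507.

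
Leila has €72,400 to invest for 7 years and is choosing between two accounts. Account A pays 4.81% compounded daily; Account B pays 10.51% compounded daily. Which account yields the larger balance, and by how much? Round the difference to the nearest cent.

Account A growth factor: (1 + 0.0481/365)^2555 ≈ 1.40028784162; balance ≈ 101,380.8397.
Account B growth factor: (1 + 0.1051/365)^2555 ≈ 2.08672134481; balance ≈ 151,078.6254.
Account B is larger by 49,697.7856.

Account B, by €49,697.79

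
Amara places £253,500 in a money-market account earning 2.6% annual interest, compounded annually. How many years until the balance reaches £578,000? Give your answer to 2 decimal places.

32.11 years

We need (1 + 0.026)^t = 2.2801, so t = ln 2.2801 / ln 1.026 ≈ 32.1107.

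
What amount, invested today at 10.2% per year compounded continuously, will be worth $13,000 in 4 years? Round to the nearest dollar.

$8,645

P = A·e^(−rt) = 13,000·e^(−0.408).
e^(−0.408) ≈ 0.66497887882, so P ≈ 8,644.7254.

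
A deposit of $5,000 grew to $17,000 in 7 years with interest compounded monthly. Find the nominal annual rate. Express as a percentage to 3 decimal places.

(1 + r/12)^84 = 17,000/5,000 = 3.4.
1 + r/12 = 3.4^(1/84) ≈ 1.014675, so r/12 ≈ 0.0146754.
r ≈ 12·0.0146754 = 17.61048%.

17.610%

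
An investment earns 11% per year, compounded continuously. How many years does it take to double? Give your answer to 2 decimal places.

e^(0.11t) = 2, so 0.11t = ln 2 ≈ 0.69315.
t ≈ 0.69315/0.11 ≈ 6.3013.

6.30 years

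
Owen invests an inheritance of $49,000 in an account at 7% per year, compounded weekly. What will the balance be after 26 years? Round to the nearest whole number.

$302,051

Growth factor = (1 + 0.07/52)^1352 ≈ 6.16430932217.
A ≈ 49,000 × 6.16430932217 ≈ 302,051.1568.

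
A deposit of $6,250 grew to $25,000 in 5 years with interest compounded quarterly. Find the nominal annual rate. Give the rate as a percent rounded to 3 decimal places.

(1 + r/4)^20 = 25,000/6,250 = 4.
1 + r/4 = 4^(1/20) ≈ 1.071773, so r/4 ≈ 0.0717735.
r ≈ 4·0.0717735 = 28.70939%.

28.709%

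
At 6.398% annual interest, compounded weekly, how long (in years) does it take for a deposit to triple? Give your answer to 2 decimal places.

17.18 years

(1 + 0.00123038)^(52t) = 3.
52t = ln 3 / ln(1 + 0.00123038) ≈ 1.0986/0.00122963 ≈ 893.4507.
t ≈ 17.1817.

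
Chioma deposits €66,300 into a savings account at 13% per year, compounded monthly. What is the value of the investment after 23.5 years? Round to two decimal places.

Periodic rate = 13%/12 = 0.0108333; periods = 12·23.5 = 282.
A = 66,300·(1 + 0.13/12)^282 ≈ 66,300·20.87538332337 ≈ 1,384,037.9143.

€1,384,037.91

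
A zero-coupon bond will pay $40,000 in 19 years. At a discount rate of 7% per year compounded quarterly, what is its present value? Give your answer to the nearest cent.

Growth factor = (1 + 0.0175)^76 ≈ 3.7377974223.
P = 40,000/3.7377974223 ≈ 10,701.4895.

$10,701.49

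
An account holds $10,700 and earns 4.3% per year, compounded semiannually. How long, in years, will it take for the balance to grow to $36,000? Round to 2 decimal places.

(1 + 0.0215)^(2t) = 36,000/10,700 = 3.3645.
2t·ln(1 + 0.0215) = ln(3.3645); 2t = 1.2133/0.0212721 ≈ 57.0359.
t ≈ 28.5179 years.

28.52 years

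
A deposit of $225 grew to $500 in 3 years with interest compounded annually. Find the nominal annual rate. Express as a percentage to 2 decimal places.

(1 + r)^3 = 500/225 = 2.22222.
1 + r = 2.22222^(1/3) ≈ 1.304956, so r ≈ 0.304956.
r ≈ 30.49559%.

30.50%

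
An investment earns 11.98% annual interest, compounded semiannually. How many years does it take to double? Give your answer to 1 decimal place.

6.0 years

(1 + 0.0599)^(2t) = 2.
2t = ln 2 / ln(1 + 0.0599) ≈ 0.69315/0.0581746 ≈ 11.9150.
t ≈ 5.9575.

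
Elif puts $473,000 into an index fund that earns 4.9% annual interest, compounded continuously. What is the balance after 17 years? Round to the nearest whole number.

$1,087,999

A = P·e^(rt) = 473,000·e^(0.049·17) = 473,000·e^0.833.
e^0.833 ≈ 2.300209026747, so A ≈ 1,087,998.8697.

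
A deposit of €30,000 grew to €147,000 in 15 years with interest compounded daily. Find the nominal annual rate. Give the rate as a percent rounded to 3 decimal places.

10.596%

(1 + r/365)^5475 = 147,000/30,000 = 4.9.
1 + r/365 = 4.9^(1/5475) ≈ 1.00029, so r/365 ≈ 0.000290313.
r ≈ 365·0.000290313 = 10.59644%.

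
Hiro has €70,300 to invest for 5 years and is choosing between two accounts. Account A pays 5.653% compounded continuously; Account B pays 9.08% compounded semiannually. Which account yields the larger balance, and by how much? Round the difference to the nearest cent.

Account B, by €16,329.52

Account A growth factor: e^(0.05653·5) = e^0.28265 ≈ 1.3266407563; balance ≈ 93,262.8452.
Account B growth factor: (1 + 0.0454)^10 ≈ 1.55892405188; balance ≈ 109,592.3608.
Account B is larger by 16,329.5157.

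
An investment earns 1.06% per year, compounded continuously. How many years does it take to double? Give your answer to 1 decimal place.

65.4 years

e^(0.0106t) = 2, so 0.0106t = ln 2 ≈ 0.69315.
t ≈ 0.69315/0.0106 ≈ 65.3912.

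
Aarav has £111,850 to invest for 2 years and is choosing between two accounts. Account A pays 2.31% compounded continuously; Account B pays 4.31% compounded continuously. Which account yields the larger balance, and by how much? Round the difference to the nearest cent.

A: e^(0.0231·2) = e^0.0462 ≈ 1.04728384678, so 111,850 × 1.04728384678 ≈ 117,138.6983.
B: e^(0.0431·2) = e^0.0862 ≈ 1.09002431137, so 111,850 × 1.09002431137 ≈ 121,919.2192.
Difference ≈ 4,780.5210 in favor of B.

Account B, by £4,780.52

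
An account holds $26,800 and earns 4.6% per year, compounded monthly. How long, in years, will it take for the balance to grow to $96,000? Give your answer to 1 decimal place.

We need (1 + 0.00383333)^(12t) = 3.5821, so 12t = ln 3.5821 / ln 1.003833 ≈ 333.4931.
t ≈ 333.4931/12 = 27.7911 years.

27.8 years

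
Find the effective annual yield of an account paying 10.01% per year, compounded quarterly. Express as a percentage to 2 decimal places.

One year is 4 periods at 0.025025 each: (1 + 0.025025)^4 ≈ 1.103921.
EAR = 1.103921 − 1 ≈ 10.39206%.

10.39%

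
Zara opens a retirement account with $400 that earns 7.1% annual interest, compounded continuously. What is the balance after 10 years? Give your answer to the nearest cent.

$813.60

A = P·e^(rt) = 400·e^(0.071·10) = 400·e^0.71.
e^0.71 ≈ 2.03399126, so A ≈ 813.5965.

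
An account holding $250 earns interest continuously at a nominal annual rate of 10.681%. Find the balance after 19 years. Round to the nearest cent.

$1,902.36

A = P·e^(rt) = 250·e^(0.10681·19) = 250·e^2.02939.
e^2.02939 ≈ 7.609443182, so A ≈ 1,902.3608.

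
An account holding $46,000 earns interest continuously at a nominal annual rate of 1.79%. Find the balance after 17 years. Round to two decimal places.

A = P·e^(rt) = 46,000·e^(0.0179·17) = 46,000·e^0.3043.
e^0.3043 ≈ 1.3556756978, so A ≈ 62,361.0821.

$62,361.08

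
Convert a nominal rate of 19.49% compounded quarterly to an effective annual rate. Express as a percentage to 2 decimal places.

20.96%

EAR = (1 + 19.49%/4)^4 − 1 = (1 + 0.048725)^4 − 1.
(1 + 0.048725)^4 ≈ 1.209613, so EAR ≈ 20.96131%.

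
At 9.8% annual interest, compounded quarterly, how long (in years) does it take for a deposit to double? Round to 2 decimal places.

7.16 years

(1 + 0.0245)^(4t) = 2.
4t = ln 2 / ln(1 + 0.0245) ≈ 0.69315/0.0242047 ≈ 28.6369.
t ≈ 7.1592.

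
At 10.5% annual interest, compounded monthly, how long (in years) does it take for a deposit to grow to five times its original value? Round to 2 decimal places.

(1 + 0.00875)^(12t) = 5.
12t = ln 5 / ln(1 + 0.00875) ≈ 1.6094/0.00871194 ≈ 184.7393.
t ≈ 15.3949.

15.39 years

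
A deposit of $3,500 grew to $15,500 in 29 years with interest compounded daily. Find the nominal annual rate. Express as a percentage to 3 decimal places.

5.132%

(1 + r/365)^10585 = 15,500/3,500 = 4.42857.
1 + r/365 = 4.42857^(1/10585) ≈ 1.000141, so r/365 ≈ 0.000140593.
r ≈ 365·0.000140593 = 5.13166%.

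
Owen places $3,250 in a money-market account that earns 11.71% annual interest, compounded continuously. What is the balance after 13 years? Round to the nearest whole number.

A = P·e^(rt) = 3,250·e^(0.1171·13) = 3,250·e^1.5223.
e^1.5223 ≈ 4.5827534159, so A ≈ 14,893.9486.

$14,894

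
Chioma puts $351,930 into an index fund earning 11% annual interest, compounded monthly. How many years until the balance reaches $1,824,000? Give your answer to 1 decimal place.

(1 + 0.00916667)^(12t) = 1,824,000/351,930 = 5.1828.
12t·ln(1 + 0.00916667) = ln(5.1828); 12t = 1.6454/0.00912491 ≈ 180.3147.
t ≈ 15.0262 years.

15.0 years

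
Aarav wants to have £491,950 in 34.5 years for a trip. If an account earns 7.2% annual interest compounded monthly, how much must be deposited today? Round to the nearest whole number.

Periodic rate = 7.2%/12 = 0.006; 414 periods.
P = 491,950/(1 + 0.006)^414 ≈ 491,950/11.9004673744 ≈ 41,338.7125.

£41,339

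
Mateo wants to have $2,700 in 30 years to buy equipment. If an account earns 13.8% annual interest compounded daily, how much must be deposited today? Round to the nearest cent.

Growth factor = (1 + 0.138/365)^10950 ≈ 62.75370167.
P = 2,700/62.75370167 ≈ 43.0254.

$43.03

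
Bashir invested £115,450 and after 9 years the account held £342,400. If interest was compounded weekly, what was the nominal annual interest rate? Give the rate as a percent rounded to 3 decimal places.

(1 + r/52)^468 = 342,400/115,450 = 2.96579.
1 + r/52 = 2.96579^(1/468) ≈ 1.002326, so r/52 ≈ 0.00232565.
r ≈ 52·0.00232565 = 12.09340%.

12.093%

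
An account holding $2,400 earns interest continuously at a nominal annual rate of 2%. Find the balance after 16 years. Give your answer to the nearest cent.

A = P·e^(rt) = 2,400·e^(0.02·16) = 2,400·e^0.32.
e^0.32 ≈ 1.377127764, so A ≈ 3,305.1066.

$3,305.11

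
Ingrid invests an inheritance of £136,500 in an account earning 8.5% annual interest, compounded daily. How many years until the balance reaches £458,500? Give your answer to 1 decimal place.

We need (1 + 0.000232877)^(365t) = 3.359, so 365t = ln 3.359 / ln 1.000233 ≈ 5203.5119.
t ≈ 5203.5119/365 = 14.2562 years.

14.3 years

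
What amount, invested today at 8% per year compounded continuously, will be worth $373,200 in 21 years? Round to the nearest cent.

$69,554.77

P = A·e^(−rt) = 373,200·e^(−1.68).
e^(−1.68) ≈ 0.186373976039, so P ≈ 69,554.7679.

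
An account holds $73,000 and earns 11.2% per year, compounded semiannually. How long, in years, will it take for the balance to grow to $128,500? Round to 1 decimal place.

5.2 years

We need (1 + 0.056)^(2t) = 1.7603, so 2t = ln 1.7603 / ln 1.056 ≈ 10.3778.
t ≈ 10.3778/2 = 5.1889 years.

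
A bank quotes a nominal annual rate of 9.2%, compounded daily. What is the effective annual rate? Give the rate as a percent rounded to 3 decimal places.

EAR = (1 + 9.2%/365)^365 − 1 = (1 + 0.000252055)^365 − 1.
(1 + 0.000252055)^365 ≈ 1.096352, so EAR ≈ 9.63521%.

9.635%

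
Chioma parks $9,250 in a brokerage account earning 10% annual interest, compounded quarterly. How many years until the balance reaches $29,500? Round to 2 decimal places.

(1 + 0.025)^(4t) = 29,500/9,250 = 3.1892.
4t·ln(1 + 0.025) = ln(3.1892); 4t = 1.1598/0.0246926 ≈ 46.9682.
t ≈ 11.7420 years.

11.74 years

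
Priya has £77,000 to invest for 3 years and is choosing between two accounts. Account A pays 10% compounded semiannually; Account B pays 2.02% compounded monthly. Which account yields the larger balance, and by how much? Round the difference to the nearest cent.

A: (1 + 0.05)^6 ≈ 1.34009564063, so 77,000 × 1.34009564063 ≈ 103,187.3643.
B: (1 + 0.0202/12)^36 ≈ 1.0624197103, so 77,000 × 1.0624197103 ≈ 81,806.3177.
Difference ≈ 21,381.0466 in favor of A.

Account A, by £21,381.05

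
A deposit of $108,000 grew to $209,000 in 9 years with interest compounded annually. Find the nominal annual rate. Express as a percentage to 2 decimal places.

7.61%

(1 + r)^9 = 209,000/108,000 = 1.93519.
1 + r = 1.93519^(1/9) ≈ 1.076113, so r ≈ 0.0761134.
r ≈ 7.61134%.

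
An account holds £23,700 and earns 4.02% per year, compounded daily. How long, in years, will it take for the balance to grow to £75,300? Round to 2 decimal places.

We need (1 + 0.000110137)^(365t) = 3.1772, so 365t = ln 3.1772 / ln 1.00011 ≈ 10496.6441.
t ≈ 10496.6441/365 = 28.7579 years.

28.76 years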